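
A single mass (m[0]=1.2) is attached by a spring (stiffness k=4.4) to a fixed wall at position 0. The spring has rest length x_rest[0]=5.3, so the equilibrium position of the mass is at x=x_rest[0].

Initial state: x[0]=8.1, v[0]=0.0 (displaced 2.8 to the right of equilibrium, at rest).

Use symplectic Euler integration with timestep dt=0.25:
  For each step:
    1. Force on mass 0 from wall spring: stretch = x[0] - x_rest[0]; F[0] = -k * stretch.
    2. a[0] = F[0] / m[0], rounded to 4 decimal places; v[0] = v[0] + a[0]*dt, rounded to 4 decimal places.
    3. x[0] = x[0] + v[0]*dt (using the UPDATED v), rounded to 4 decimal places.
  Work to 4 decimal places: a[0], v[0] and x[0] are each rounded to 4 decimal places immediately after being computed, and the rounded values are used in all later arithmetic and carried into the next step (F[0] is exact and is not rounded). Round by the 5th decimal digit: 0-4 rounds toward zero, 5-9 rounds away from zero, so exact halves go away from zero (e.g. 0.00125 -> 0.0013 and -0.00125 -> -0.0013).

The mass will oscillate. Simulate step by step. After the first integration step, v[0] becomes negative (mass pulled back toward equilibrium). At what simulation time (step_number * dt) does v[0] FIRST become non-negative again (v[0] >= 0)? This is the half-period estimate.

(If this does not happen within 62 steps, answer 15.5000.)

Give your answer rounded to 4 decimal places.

Step 0: x=[8.1000] v=[0.0000]
Step 1: x=[7.4583] v=[-2.5667]
Step 2: x=[6.3220] v=[-4.5452]
Step 3: x=[4.9515] v=[-5.4820]
Step 4: x=[3.6609] v=[-5.1626]
Step 5: x=[2.7459] v=[-3.6601]
Step 6: x=[2.4162] v=[-1.3189]
Step 7: x=[2.7474] v=[1.3246]
First v>=0 after going negative at step 7, time=1.7500

Answer: 1.7500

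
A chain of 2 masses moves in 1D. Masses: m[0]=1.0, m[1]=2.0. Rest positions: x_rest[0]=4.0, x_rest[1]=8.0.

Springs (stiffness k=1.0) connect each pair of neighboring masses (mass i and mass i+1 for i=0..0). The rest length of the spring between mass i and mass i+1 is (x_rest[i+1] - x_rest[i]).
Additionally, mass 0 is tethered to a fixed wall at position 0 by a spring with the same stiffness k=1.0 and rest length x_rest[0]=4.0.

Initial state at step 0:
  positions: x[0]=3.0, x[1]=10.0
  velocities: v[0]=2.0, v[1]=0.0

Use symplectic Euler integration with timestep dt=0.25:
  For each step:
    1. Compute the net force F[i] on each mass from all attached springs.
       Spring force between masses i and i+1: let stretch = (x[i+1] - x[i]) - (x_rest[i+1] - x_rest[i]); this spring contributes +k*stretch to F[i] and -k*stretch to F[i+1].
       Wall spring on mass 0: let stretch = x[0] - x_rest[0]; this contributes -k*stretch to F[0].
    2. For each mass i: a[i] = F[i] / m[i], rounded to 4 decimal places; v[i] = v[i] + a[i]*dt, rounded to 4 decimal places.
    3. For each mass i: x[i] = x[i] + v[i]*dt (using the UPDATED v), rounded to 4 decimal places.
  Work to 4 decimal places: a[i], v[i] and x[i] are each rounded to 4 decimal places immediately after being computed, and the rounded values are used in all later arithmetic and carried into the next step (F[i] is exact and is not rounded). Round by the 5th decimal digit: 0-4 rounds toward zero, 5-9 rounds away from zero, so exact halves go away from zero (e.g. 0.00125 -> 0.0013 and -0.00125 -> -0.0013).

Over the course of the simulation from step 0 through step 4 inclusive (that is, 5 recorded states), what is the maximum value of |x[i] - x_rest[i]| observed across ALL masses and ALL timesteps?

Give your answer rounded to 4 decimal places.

Answer: 2.4063

Derivation:
Step 0: x=[3.0000 10.0000] v=[2.0000 0.0000]
Step 1: x=[3.7500 9.9063] v=[3.0000 -0.3750]
Step 2: x=[4.6504 9.7452] v=[3.6016 -0.6446]
Step 3: x=[5.5786 9.5498] v=[3.7127 -0.7815]
Step 4: x=[6.4063 9.3553] v=[3.3109 -0.7779]
Max displacement = 2.4063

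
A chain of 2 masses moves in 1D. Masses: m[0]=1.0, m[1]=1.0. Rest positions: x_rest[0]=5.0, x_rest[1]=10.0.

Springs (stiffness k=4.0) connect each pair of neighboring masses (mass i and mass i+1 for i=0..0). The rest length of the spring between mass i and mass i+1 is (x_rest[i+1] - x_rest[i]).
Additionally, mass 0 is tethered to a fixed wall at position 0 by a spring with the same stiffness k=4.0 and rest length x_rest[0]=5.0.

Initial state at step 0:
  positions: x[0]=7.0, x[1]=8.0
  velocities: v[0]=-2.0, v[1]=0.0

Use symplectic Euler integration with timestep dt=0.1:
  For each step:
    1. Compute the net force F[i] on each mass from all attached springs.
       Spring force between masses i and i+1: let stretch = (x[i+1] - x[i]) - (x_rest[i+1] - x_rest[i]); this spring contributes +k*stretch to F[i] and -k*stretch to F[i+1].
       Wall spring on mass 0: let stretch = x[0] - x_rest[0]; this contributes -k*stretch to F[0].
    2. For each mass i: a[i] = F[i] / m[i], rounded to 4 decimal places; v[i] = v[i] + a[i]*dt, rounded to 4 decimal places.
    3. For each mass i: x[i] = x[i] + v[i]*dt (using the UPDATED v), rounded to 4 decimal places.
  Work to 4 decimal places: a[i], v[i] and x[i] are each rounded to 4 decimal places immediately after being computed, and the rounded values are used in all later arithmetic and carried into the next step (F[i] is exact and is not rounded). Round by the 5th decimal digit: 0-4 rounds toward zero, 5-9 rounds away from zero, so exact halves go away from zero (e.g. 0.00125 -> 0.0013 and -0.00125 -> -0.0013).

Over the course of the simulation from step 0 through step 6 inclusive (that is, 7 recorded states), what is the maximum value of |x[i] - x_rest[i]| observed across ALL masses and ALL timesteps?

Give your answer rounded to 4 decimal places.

Step 0: x=[7.0000 8.0000] v=[-2.0000 0.0000]
Step 1: x=[6.5600 8.1600] v=[-4.4000 1.6000]
Step 2: x=[5.9216 8.4560] v=[-6.3840 2.9600]
Step 3: x=[5.1477 8.8506] v=[-7.7389 3.9462]
Step 4: x=[4.3160 9.2971] v=[-8.3168 4.4650]
Step 5: x=[3.5109 9.7444] v=[-8.0508 4.4726]
Step 6: x=[2.8147 10.1423] v=[-6.9618 3.9792]
Max displacement = 2.1853

Answer: 2.1853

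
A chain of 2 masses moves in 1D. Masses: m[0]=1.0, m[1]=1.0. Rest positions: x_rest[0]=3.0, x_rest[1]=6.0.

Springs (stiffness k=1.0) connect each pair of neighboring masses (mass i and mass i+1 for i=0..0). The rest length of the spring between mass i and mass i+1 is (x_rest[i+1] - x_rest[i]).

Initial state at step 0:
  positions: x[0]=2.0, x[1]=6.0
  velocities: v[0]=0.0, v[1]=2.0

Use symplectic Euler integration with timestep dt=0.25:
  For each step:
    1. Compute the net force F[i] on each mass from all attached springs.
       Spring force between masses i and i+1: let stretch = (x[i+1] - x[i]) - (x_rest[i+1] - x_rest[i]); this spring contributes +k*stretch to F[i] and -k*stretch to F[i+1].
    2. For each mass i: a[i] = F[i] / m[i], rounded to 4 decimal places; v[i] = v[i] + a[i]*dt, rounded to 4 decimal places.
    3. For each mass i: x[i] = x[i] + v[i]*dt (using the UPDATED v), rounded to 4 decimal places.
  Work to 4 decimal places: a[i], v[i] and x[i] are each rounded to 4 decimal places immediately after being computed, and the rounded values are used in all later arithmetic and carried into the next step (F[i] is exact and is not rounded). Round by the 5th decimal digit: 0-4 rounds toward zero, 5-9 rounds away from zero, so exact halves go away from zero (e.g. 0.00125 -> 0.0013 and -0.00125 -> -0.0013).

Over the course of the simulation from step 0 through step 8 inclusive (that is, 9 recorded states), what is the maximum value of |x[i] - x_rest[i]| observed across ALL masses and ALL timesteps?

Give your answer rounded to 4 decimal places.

Answer: 1.7935

Derivation:
Step 0: x=[2.0000 6.0000] v=[0.0000 2.0000]
Step 1: x=[2.0625 6.4375] v=[0.2500 1.7500]
Step 2: x=[2.2110 6.7891] v=[0.5938 1.4063]
Step 3: x=[2.4581 7.0421] v=[0.9883 1.0118]
Step 4: x=[2.8042 7.1961] v=[1.3843 0.6158]
Step 5: x=[3.2373 7.2631] v=[1.7323 0.2678]
Step 6: x=[3.7345 7.2660] v=[1.9888 0.0114]
Step 7: x=[4.2649 7.2356] v=[2.1217 -0.1215]
Step 8: x=[4.7935 7.2071] v=[2.1144 -0.1142]
Max displacement = 1.7935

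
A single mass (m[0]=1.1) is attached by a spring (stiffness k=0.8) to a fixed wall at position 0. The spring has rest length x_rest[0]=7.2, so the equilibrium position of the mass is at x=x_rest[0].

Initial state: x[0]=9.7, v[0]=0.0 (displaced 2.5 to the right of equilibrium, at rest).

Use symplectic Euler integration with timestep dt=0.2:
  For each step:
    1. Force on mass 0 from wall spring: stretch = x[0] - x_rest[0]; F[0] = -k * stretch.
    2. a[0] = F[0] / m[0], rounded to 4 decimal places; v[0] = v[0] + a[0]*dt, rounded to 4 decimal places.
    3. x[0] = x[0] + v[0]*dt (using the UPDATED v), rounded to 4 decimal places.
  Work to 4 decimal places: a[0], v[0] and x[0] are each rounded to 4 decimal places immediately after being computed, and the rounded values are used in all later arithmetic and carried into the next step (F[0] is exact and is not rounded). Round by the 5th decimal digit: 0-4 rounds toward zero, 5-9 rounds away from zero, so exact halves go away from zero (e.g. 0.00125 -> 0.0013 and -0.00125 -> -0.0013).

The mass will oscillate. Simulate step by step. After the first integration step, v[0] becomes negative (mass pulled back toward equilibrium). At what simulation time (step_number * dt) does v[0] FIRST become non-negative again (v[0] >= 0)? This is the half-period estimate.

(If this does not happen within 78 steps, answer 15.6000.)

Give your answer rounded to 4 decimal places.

Answer: 3.8000

Derivation:
Step 0: x=[9.7000] v=[0.0000]
Step 1: x=[9.6273] v=[-0.3636]
Step 2: x=[9.4840] v=[-0.7167]
Step 3: x=[9.2742] v=[-1.0489]
Step 4: x=[9.0041] v=[-1.3506]
Step 5: x=[8.6815] v=[-1.6130]
Step 6: x=[8.3158] v=[-1.8285]
Step 7: x=[7.9176] v=[-1.9908]
Step 8: x=[7.4986] v=[-2.0952]
Step 9: x=[7.0709] v=[-2.1386]
Step 10: x=[6.6469] v=[-2.1198]
Step 11: x=[6.2390] v=[-2.0393]
Step 12: x=[5.8591] v=[-1.8995]
Step 13: x=[5.5182] v=[-1.7045]
Step 14: x=[5.2262] v=[-1.4599]
Step 15: x=[4.9916] v=[-1.1728]
Step 16: x=[4.8213] v=[-0.8516]
Step 17: x=[4.7202] v=[-0.5056]
Step 18: x=[4.6912] v=[-0.1449]
Step 19: x=[4.7352] v=[0.2200]
First v>=0 after going negative at step 19, time=3.8000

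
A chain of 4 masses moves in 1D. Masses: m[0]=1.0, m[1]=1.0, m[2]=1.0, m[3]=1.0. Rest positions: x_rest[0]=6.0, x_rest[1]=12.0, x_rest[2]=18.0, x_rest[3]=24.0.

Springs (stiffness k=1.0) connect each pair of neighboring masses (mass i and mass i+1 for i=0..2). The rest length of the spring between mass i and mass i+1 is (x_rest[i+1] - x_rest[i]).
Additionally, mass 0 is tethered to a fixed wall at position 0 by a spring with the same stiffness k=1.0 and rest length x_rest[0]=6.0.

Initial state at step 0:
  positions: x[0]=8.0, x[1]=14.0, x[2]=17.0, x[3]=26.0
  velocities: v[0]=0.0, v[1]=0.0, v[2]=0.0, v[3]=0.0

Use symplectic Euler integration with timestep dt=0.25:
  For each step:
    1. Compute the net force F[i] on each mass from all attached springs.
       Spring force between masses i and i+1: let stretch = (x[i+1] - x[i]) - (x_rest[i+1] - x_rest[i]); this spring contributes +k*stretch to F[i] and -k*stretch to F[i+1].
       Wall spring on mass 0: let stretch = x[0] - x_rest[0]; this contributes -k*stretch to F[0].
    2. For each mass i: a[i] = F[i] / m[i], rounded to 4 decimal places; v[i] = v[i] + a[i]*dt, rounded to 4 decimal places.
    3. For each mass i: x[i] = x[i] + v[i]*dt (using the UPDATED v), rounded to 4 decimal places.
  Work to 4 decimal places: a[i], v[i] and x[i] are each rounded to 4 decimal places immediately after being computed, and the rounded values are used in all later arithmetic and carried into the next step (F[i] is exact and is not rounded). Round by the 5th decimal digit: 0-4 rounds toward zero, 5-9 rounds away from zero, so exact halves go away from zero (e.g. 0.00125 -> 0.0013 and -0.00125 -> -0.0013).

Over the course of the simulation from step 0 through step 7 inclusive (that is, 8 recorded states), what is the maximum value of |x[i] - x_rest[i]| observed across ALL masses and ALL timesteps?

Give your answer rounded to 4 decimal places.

Step 0: x=[8.0000 14.0000 17.0000 26.0000] v=[0.0000 0.0000 0.0000 0.0000]
Step 1: x=[7.8750 13.8125 17.3750 25.8125] v=[-0.5000 -0.7500 1.5000 -0.7500]
Step 2: x=[7.6289 13.4766 18.0547 25.4727] v=[-0.9844 -1.3438 2.7188 -1.3594]
Step 3: x=[7.2715 13.0613 18.9119 25.0442] v=[-1.4297 -1.6612 3.4288 -1.7139]
Step 4: x=[6.8215 12.6498 19.7867 24.6075] v=[-1.8001 -1.6460 3.4992 -1.7470]
Step 5: x=[6.3094 12.3201 20.5168 24.2445] v=[-2.0484 -1.3189 2.9202 -1.4522]
Step 6: x=[5.7786 12.1270 20.9676 24.0235] v=[-2.1231 -0.7724 1.8030 -0.8841]
Step 7: x=[5.2834 12.0897 21.0568 23.9865] v=[-1.9807 -0.1494 0.3568 -0.1481]
Max displacement = 3.0568

Answer: 3.0568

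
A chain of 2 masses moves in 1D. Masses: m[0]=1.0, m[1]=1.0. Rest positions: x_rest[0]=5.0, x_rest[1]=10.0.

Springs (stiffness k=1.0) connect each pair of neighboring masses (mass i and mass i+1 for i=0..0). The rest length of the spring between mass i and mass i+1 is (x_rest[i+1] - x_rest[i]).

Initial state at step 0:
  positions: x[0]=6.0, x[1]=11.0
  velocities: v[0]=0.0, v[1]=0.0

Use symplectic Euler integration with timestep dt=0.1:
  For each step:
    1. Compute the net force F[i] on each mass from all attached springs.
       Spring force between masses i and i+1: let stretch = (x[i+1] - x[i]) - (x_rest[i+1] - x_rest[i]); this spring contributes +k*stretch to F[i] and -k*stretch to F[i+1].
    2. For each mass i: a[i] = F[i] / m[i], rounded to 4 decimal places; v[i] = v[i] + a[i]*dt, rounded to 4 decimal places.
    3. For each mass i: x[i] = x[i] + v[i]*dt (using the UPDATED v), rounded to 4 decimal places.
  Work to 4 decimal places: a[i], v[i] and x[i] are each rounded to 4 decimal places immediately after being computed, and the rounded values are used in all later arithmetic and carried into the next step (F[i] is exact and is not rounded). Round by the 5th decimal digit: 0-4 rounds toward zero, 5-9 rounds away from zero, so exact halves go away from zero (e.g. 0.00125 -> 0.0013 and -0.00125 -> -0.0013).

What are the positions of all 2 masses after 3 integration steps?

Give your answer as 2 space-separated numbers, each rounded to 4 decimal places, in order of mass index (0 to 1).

Answer: 6.0000 11.0000

Derivation:
Step 0: x=[6.0000 11.0000] v=[0.0000 0.0000]
Step 1: x=[6.0000 11.0000] v=[0.0000 0.0000]
Step 2: x=[6.0000 11.0000] v=[0.0000 0.0000]
Step 3: x=[6.0000 11.0000] v=[0.0000 0.0000]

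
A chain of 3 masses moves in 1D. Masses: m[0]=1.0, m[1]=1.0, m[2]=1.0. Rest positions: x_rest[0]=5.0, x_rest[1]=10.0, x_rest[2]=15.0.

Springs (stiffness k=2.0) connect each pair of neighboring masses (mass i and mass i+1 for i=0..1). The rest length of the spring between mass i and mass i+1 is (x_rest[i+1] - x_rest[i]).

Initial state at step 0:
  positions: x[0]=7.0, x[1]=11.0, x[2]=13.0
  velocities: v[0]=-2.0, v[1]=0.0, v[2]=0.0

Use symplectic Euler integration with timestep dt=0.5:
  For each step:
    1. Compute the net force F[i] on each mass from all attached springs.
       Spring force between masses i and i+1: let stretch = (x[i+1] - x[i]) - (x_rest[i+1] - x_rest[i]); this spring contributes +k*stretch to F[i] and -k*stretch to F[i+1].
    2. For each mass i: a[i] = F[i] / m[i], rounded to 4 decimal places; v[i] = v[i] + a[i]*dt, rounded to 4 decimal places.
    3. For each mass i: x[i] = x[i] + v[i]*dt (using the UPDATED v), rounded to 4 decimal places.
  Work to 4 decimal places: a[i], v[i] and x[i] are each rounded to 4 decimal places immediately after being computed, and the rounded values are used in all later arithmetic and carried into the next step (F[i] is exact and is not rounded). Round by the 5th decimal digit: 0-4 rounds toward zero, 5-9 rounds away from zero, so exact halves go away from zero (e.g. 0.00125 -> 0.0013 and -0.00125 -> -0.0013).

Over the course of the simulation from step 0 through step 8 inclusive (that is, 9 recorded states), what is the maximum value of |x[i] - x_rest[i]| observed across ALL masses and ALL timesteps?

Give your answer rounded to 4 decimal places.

Step 0: x=[7.0000 11.0000 13.0000] v=[-2.0000 0.0000 0.0000]
Step 1: x=[5.5000 10.0000 14.5000] v=[-3.0000 -2.0000 3.0000]
Step 2: x=[3.7500 9.0000 16.2500] v=[-3.5000 -2.0000 3.5000]
Step 3: x=[2.1250 9.0000 16.8750] v=[-3.2500 0.0000 1.2500]
Step 4: x=[1.4375 9.5000 16.0625] v=[-1.3750 1.0000 -1.6250]
Step 5: x=[2.2813 9.2500 14.4688] v=[1.6875 -0.5000 -3.1875]
Step 6: x=[4.1094 8.1251 12.7657] v=[3.6562 -2.2499 -3.4063]
Step 7: x=[5.4454 7.3126 11.2423] v=[2.6719 -1.6250 -3.0469]
Step 8: x=[5.2150 7.5314 10.2540] v=[-0.4609 0.4375 -1.9766]
Max displacement = 4.7460

Answer: 4.7460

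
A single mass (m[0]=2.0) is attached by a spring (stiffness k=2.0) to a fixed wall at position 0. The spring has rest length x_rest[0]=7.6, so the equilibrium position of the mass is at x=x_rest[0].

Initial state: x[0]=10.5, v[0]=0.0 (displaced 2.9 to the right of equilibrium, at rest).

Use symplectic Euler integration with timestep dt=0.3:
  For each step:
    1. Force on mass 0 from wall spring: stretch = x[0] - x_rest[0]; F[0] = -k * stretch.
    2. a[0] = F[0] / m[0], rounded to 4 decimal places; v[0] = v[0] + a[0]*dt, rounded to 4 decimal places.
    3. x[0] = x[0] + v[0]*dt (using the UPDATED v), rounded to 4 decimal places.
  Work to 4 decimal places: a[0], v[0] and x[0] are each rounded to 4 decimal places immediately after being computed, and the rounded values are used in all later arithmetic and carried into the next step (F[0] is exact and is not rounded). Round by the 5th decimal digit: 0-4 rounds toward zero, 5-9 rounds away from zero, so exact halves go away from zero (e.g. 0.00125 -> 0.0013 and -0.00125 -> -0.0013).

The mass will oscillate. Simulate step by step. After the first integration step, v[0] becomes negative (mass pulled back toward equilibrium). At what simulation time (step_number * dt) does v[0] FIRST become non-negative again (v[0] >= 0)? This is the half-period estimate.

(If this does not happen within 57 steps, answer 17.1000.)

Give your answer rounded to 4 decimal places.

Step 0: x=[10.5000] v=[0.0000]
Step 1: x=[10.2390] v=[-0.8700]
Step 2: x=[9.7405] v=[-1.6617]
Step 3: x=[9.0493] v=[-2.3039]
Step 4: x=[8.2277] v=[-2.7387]
Step 5: x=[7.3496] v=[-2.9270]
Step 6: x=[6.4940] v=[-2.8519]
Step 7: x=[5.7380] v=[-2.5201]
Step 8: x=[5.1496] v=[-1.9615]
Step 9: x=[4.7817] v=[-1.2264]
Step 10: x=[4.6674] v=[-0.3809]
Step 11: x=[4.8171] v=[0.4989]
First v>=0 after going negative at step 11, time=3.3000

Answer: 3.3000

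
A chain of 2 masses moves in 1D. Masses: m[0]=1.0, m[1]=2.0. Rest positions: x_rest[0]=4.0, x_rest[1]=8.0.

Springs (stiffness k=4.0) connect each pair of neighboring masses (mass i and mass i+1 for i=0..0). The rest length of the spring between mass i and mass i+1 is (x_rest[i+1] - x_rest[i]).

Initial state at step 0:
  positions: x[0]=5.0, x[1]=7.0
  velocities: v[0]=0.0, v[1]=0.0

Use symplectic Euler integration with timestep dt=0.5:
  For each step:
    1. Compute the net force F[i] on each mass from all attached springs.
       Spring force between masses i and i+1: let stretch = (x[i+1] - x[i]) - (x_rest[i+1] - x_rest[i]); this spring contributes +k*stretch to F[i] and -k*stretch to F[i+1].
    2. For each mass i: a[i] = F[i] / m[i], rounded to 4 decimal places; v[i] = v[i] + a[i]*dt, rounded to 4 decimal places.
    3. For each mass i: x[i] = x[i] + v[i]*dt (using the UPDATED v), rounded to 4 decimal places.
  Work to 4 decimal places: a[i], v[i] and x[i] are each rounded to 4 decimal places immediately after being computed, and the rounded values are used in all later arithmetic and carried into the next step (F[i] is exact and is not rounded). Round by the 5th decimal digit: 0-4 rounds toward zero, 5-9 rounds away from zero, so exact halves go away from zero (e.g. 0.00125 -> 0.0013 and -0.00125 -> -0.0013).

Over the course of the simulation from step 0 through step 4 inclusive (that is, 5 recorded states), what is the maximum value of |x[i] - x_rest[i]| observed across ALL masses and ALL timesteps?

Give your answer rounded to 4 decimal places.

Step 0: x=[5.0000 7.0000] v=[0.0000 0.0000]
Step 1: x=[3.0000 8.0000] v=[-4.0000 2.0000]
Step 2: x=[2.0000 8.5000] v=[-2.0000 1.0000]
Step 3: x=[3.5000 7.7500] v=[3.0000 -1.5000]
Step 4: x=[5.2500 6.8750] v=[3.5000 -1.7500]
Max displacement = 2.0000

Answer: 2.0000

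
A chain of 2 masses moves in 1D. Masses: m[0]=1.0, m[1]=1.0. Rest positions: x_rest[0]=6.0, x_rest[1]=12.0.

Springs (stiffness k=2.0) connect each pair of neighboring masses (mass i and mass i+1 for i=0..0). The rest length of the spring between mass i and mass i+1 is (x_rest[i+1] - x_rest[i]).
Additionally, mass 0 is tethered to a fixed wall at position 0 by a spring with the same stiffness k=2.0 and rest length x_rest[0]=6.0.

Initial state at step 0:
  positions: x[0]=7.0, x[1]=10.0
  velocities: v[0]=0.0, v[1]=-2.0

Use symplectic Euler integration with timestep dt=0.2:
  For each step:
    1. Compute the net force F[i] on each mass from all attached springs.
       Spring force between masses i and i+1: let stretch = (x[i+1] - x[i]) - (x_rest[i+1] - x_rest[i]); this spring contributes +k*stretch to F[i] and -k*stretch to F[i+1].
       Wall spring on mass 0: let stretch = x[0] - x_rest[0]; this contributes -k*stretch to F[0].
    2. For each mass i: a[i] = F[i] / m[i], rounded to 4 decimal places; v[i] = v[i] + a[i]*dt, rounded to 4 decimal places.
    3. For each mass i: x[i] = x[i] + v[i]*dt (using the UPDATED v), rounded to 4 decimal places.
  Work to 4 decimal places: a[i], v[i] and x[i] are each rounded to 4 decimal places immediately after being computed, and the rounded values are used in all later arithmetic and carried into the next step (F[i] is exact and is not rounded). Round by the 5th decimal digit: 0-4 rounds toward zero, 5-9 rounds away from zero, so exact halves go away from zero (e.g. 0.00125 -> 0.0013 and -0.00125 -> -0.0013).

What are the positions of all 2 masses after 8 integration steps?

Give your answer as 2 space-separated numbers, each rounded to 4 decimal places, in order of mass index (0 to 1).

Step 0: x=[7.0000 10.0000] v=[0.0000 -2.0000]
Step 1: x=[6.6800 9.8400] v=[-1.6000 -0.8000]
Step 2: x=[6.0784 9.9072] v=[-3.0080 0.3360]
Step 3: x=[5.2968 10.1481] v=[-3.9078 1.2045]
Step 4: x=[4.4796 10.4809] v=[-4.0860 1.6640]
Step 5: x=[3.7841 10.8136] v=[-3.4773 1.6635]
Step 6: x=[3.3483 11.0639] v=[-2.1791 1.2517]
Step 7: x=[3.2619 11.1770] v=[-0.4322 0.5655]
Step 8: x=[3.5477 11.1369] v=[1.4291 -0.2005]

Answer: 3.5477 11.1369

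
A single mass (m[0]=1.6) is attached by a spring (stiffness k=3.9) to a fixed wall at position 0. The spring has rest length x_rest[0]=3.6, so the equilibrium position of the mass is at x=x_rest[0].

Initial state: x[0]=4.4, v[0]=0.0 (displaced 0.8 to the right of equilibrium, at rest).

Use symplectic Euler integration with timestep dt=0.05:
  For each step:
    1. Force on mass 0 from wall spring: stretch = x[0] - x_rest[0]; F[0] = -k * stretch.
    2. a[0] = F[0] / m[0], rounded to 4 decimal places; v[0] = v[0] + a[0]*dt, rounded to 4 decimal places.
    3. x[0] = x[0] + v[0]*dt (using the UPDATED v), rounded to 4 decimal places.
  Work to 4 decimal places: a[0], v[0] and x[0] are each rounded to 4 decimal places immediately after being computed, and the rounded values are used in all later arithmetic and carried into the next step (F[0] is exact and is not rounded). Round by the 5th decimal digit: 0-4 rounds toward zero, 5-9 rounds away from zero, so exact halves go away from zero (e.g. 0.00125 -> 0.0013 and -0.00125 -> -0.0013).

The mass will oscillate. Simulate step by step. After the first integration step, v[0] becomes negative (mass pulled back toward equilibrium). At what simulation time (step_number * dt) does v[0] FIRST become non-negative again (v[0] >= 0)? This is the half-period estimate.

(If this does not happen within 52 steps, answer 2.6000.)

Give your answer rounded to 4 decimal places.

Step 0: x=[4.4000] v=[0.0000]
Step 1: x=[4.3951] v=[-0.0975]
Step 2: x=[4.3854] v=[-0.1944]
Step 3: x=[4.3709] v=[-0.2901]
Step 4: x=[4.3517] v=[-0.3841]
Step 5: x=[4.3279] v=[-0.4757]
Step 6: x=[4.2997] v=[-0.5644]
Step 7: x=[4.2672] v=[-0.6497]
Step 8: x=[4.2307] v=[-0.7310]
Step 9: x=[4.1903] v=[-0.8079]
Step 10: x=[4.1463] v=[-0.8798]
Step 11: x=[4.0990] v=[-0.9464]
Step 12: x=[4.0486] v=[-1.0072]
Step 13: x=[3.9955] v=[-1.0619]
Step 14: x=[3.9400] v=[-1.1101]
Step 15: x=[3.8824] v=[-1.1515]
Step 16: x=[3.8231] v=[-1.1859]
Step 17: x=[3.7624] v=[-1.2131]
Step 18: x=[3.7008] v=[-1.2329]
Step 19: x=[3.6385] v=[-1.2452]
Step 20: x=[3.5760] v=[-1.2499]
Step 21: x=[3.5137] v=[-1.2470]
Step 22: x=[3.4519] v=[-1.2365]
Step 23: x=[3.3910] v=[-1.2185]
Step 24: x=[3.3314] v=[-1.1930]
Step 25: x=[3.2734] v=[-1.1603]
Step 26: x=[3.2174] v=[-1.1205]
Step 27: x=[3.1637] v=[-1.0739]
Step 28: x=[3.1127] v=[-1.0207]
Step 29: x=[3.0646] v=[-0.9613]
Step 30: x=[3.0198] v=[-0.8961]
Step 31: x=[2.9785] v=[-0.8254]
Step 32: x=[2.9410] v=[-0.7497]
Step 33: x=[2.9075] v=[-0.6694]
Step 34: x=[2.8783] v=[-0.5850]
Step 35: x=[2.8535] v=[-0.4970]
Step 36: x=[2.8332] v=[-0.4060]
Step 37: x=[2.8176] v=[-0.3125]
Step 38: x=[2.8067] v=[-0.2171]
Step 39: x=[2.8007] v=[-0.1204]
Step 40: x=[2.7996] v=[-0.0230]
Step 41: x=[2.8033] v=[0.0746]
First v>=0 after going negative at step 41, time=2.0500

Answer: 2.0500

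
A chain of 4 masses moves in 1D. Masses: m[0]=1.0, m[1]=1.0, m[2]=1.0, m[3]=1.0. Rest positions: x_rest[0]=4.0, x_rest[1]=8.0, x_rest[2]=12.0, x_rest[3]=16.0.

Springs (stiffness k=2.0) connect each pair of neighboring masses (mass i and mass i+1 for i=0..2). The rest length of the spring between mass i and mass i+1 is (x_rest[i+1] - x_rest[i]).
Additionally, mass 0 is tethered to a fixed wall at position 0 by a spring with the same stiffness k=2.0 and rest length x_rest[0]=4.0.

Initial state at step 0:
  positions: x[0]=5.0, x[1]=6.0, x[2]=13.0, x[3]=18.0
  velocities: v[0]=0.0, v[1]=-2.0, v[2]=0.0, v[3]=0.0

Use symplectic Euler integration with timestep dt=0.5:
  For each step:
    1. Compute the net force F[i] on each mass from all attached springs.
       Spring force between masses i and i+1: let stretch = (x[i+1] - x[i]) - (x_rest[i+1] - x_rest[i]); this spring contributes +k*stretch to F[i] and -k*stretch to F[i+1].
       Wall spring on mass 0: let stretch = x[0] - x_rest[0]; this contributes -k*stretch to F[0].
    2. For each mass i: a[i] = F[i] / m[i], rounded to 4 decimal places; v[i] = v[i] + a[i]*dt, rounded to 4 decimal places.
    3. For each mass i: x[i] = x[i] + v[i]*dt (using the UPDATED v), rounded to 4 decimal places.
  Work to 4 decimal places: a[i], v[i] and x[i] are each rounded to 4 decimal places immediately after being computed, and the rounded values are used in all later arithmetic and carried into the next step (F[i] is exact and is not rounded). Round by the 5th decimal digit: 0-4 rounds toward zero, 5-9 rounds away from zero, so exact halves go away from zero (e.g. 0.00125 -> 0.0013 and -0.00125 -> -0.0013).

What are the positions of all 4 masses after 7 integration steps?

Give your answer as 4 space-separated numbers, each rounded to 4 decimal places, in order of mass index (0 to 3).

Step 0: x=[5.0000 6.0000 13.0000 18.0000] v=[0.0000 -2.0000 0.0000 0.0000]
Step 1: x=[3.0000 8.0000 12.0000 17.5000] v=[-4.0000 4.0000 -2.0000 -1.0000]
Step 2: x=[2.0000 9.5000 11.7500 16.2500] v=[-2.0000 3.0000 -0.5000 -2.5000]
Step 3: x=[3.7500 8.3750 12.6250 14.7500] v=[3.5000 -2.2500 1.7500 -3.0000]
Step 4: x=[5.9375 7.0625 12.4375 14.1875] v=[4.3750 -2.6250 -0.3750 -1.1250]
Step 5: x=[5.7188 7.8750 10.4375 14.7500] v=[-0.4375 1.6250 -4.0000 1.1250]
Step 6: x=[3.7188 8.8907 9.3125 15.1563] v=[-4.0001 2.0313 -2.2500 0.8125]
Step 7: x=[2.4453 7.5313 10.8985 14.6407] v=[-2.5470 -2.7188 3.1720 -1.0313]

Answer: 2.4453 7.5313 10.8985 14.6407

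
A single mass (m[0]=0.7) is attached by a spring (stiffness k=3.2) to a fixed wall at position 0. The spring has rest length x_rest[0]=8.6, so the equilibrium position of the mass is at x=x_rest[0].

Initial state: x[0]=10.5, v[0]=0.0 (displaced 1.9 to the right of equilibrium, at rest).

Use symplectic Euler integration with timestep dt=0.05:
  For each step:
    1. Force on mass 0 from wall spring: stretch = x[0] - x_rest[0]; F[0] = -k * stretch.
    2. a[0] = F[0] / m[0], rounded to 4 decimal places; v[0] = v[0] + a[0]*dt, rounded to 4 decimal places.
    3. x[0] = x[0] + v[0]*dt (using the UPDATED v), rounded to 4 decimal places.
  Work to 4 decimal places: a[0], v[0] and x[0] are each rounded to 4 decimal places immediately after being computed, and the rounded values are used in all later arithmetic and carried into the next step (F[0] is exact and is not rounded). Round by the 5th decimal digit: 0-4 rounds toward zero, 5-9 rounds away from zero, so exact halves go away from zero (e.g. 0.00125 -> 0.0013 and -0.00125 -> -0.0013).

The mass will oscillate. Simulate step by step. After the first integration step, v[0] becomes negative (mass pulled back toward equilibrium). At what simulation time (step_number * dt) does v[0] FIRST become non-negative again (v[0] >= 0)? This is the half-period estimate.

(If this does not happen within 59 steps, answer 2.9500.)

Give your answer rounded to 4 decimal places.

Answer: 1.5000

Derivation:
Step 0: x=[10.5000] v=[0.0000]
Step 1: x=[10.4783] v=[-0.4343]
Step 2: x=[10.4351] v=[-0.8636]
Step 3: x=[10.3709] v=[-1.2831]
Step 4: x=[10.2865] v=[-1.6879]
Step 5: x=[10.1828] v=[-2.0734]
Step 6: x=[10.0610] v=[-2.4352]
Step 7: x=[9.9225] v=[-2.7691]
Step 8: x=[9.7689] v=[-3.0714]
Step 9: x=[9.6020] v=[-3.3386]
Step 10: x=[9.4236] v=[-3.5676]
Step 11: x=[9.2358] v=[-3.7559]
Step 12: x=[9.0407] v=[-3.9012]
Step 13: x=[8.8406] v=[-4.0019]
Step 14: x=[8.6378] v=[-4.0569]
Step 15: x=[8.4345] v=[-4.0655]
Step 16: x=[8.2331] v=[-4.0277]
Step 17: x=[8.0359] v=[-3.9438]
Step 18: x=[7.8452] v=[-3.8149]
Step 19: x=[7.6631] v=[-3.6424]
Step 20: x=[7.4917] v=[-3.4283]
Step 21: x=[7.3330] v=[-3.1750]
Step 22: x=[7.1887] v=[-2.8854]
Step 23: x=[7.0606] v=[-2.5628]
Step 24: x=[6.9501] v=[-2.2109]
Step 25: x=[6.8584] v=[-1.8338]
Step 26: x=[6.7866] v=[-1.4357]
Step 27: x=[6.7355] v=[-1.0212]
Step 28: x=[6.7058] v=[-0.5950]
Step 29: x=[6.6977] v=[-0.1620]
Step 30: x=[6.7113] v=[0.2728]
First v>=0 after going negative at step 30, time=1.5000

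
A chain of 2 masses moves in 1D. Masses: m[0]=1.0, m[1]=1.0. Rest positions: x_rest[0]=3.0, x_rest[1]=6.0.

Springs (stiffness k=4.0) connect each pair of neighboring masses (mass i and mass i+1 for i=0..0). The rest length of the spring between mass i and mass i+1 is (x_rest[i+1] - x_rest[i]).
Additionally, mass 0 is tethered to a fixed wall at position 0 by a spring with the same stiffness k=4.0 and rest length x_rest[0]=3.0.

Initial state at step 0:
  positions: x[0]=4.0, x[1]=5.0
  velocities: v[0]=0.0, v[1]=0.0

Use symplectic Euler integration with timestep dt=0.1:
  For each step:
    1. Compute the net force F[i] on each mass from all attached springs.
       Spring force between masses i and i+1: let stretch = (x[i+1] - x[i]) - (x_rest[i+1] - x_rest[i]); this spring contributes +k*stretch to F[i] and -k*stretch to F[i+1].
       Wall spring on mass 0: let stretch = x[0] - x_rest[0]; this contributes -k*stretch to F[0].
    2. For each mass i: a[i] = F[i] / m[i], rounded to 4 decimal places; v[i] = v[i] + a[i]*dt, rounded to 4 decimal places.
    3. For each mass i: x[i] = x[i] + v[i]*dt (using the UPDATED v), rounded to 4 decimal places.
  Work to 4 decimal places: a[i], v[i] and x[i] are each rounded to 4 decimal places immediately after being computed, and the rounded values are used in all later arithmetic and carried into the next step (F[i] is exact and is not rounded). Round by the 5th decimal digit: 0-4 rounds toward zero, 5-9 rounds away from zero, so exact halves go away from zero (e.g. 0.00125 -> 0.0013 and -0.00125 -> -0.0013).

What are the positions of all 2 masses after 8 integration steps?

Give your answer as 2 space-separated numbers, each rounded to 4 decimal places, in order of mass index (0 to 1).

Step 0: x=[4.0000 5.0000] v=[0.0000 0.0000]
Step 1: x=[3.8800 5.0800] v=[-1.2000 0.8000]
Step 2: x=[3.6528 5.2320] v=[-2.2720 1.5200]
Step 3: x=[3.3427 5.4408] v=[-3.1014 2.0883]
Step 4: x=[2.9828 5.6857] v=[-3.5992 2.4491]
Step 5: x=[2.6117 5.9425] v=[-3.7112 2.5679]
Step 6: x=[2.2693 6.1861] v=[-3.4236 2.4356]
Step 7: x=[1.9928 6.3930] v=[-2.7646 2.0689]
Step 8: x=[1.8126 6.5439] v=[-1.8016 1.5088]

Answer: 1.8126 6.5439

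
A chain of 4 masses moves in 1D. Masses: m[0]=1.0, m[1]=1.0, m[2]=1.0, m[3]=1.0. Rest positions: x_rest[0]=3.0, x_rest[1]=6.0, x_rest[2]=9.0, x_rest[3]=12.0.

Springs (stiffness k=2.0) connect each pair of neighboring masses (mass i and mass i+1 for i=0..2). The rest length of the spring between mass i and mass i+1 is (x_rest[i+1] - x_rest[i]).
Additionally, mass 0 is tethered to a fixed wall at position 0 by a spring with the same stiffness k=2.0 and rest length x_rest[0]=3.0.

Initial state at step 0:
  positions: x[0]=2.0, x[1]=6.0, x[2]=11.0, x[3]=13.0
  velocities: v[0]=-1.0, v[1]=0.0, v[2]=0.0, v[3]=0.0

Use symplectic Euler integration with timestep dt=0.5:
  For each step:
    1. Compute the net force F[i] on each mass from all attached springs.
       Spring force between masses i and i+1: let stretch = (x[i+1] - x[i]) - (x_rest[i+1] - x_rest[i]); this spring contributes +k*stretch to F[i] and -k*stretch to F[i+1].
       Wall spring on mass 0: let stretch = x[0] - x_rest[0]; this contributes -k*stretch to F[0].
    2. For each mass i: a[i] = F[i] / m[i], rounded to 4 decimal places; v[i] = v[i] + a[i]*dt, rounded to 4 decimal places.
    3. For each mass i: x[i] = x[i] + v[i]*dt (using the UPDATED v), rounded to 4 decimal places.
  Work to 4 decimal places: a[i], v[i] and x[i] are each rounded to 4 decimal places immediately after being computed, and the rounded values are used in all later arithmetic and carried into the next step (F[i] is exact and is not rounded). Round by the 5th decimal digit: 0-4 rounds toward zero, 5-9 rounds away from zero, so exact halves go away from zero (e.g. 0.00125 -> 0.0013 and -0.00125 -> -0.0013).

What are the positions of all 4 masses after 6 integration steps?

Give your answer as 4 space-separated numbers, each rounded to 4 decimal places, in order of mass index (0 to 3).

Answer: 2.2188 6.7500 8.7344 11.2344

Derivation:
Step 0: x=[2.0000 6.0000 11.0000 13.0000] v=[-1.0000 0.0000 0.0000 0.0000]
Step 1: x=[2.5000 6.5000 9.5000 13.5000] v=[1.0000 1.0000 -3.0000 1.0000]
Step 2: x=[3.7500 6.5000 8.5000 13.5000] v=[2.5000 0.0000 -2.0000 0.0000]
Step 3: x=[4.5000 6.1250 9.0000 12.5000] v=[1.5000 -0.7500 1.0000 -2.0000]
Step 4: x=[3.8125 6.3750 9.8125 11.2500] v=[-1.3750 0.5000 1.6250 -2.5000]
Step 5: x=[2.5000 7.0625 9.6250 10.7813] v=[-2.6250 1.3750 -0.3750 -0.9375]
Step 6: x=[2.2188 6.7500 8.7344 11.2344] v=[-0.5625 -0.6250 -1.7812 0.9062]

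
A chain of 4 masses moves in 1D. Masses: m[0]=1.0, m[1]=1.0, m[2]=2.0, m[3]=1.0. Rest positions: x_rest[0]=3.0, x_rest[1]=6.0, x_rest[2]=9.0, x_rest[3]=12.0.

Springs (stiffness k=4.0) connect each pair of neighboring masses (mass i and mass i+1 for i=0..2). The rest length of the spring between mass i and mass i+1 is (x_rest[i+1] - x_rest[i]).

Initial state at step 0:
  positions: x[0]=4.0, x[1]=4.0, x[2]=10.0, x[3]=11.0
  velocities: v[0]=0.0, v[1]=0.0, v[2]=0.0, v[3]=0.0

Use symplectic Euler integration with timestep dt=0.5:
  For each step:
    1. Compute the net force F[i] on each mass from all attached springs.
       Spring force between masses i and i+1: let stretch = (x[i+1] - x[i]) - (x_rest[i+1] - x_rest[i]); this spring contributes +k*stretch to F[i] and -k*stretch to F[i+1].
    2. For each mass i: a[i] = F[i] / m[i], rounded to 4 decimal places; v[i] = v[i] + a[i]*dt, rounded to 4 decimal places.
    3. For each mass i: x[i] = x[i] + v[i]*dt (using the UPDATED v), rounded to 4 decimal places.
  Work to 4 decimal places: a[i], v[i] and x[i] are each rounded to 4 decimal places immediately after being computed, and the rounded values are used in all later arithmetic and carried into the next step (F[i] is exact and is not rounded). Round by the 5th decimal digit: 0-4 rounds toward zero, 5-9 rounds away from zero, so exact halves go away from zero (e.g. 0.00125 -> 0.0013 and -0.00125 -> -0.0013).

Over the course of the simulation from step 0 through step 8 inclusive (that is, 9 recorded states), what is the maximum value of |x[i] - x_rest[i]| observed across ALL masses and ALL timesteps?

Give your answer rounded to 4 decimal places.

Answer: 4.0000

Derivation:
Step 0: x=[4.0000 4.0000 10.0000 11.0000] v=[0.0000 0.0000 0.0000 0.0000]
Step 1: x=[1.0000 10.0000 7.5000 13.0000] v=[-6.0000 12.0000 -5.0000 4.0000]
Step 2: x=[4.0000 4.5000 9.0000 12.5000] v=[6.0000 -11.0000 3.0000 -1.0000]
Step 3: x=[4.5000 3.0000 10.0000 11.5000] v=[1.0000 -3.0000 2.0000 -2.0000]
Step 4: x=[0.5000 10.0000 8.2500 12.0000] v=[-8.0000 14.0000 -3.5000 1.0000]
Step 5: x=[3.0000 5.7500 9.2500 11.7500] v=[5.0000 -8.5000 2.0000 -0.5000]
Step 6: x=[5.2500 2.2500 9.7500 12.0000] v=[4.5000 -7.0000 1.0000 0.5000]
Step 7: x=[1.5000 9.2500 7.6250 13.0000] v=[-7.5000 14.0000 -4.2500 2.0000]
Step 8: x=[2.5000 6.8750 9.0000 11.6250] v=[2.0000 -4.7500 2.7500 -2.7500]
Max displacement = 4.0000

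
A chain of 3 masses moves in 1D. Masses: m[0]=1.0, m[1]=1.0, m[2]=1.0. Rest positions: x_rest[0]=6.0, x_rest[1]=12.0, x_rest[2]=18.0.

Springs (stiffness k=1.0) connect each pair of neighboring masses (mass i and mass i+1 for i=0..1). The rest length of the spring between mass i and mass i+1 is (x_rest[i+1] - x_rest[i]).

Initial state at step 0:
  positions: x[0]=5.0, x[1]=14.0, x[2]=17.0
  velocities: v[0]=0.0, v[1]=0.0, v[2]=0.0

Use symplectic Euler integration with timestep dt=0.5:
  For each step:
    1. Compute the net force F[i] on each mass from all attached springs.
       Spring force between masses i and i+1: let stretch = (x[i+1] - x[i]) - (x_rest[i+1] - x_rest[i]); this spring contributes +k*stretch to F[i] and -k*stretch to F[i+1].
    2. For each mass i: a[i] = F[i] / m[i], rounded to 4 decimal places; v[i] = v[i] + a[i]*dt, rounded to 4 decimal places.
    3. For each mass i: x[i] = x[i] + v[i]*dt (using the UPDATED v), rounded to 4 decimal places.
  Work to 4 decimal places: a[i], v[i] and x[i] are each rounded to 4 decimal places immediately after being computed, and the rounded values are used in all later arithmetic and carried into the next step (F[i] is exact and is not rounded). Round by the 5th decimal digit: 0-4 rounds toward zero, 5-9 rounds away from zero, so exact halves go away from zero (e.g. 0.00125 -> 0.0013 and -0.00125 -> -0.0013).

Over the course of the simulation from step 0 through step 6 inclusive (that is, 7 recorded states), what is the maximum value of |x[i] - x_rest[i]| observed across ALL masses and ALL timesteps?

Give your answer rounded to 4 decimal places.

Answer: 2.2187

Derivation:
Step 0: x=[5.0000 14.0000 17.0000] v=[0.0000 0.0000 0.0000]
Step 1: x=[5.7500 12.5000 17.7500] v=[1.5000 -3.0000 1.5000]
Step 2: x=[6.6875 10.6250 18.6875] v=[1.8750 -3.7500 1.8750]
Step 3: x=[7.1094 9.7813 19.1094] v=[0.8438 -1.6875 0.8438]
Step 4: x=[6.6993 10.6016 18.6993] v=[-0.8203 1.6406 -0.8203]
Step 5: x=[5.7647 12.4708 17.7647] v=[-1.8692 3.7383 -1.8692]
Step 6: x=[5.0066 13.9869 17.0066] v=[-1.5162 3.0322 -1.5162]
Max displacement = 2.2187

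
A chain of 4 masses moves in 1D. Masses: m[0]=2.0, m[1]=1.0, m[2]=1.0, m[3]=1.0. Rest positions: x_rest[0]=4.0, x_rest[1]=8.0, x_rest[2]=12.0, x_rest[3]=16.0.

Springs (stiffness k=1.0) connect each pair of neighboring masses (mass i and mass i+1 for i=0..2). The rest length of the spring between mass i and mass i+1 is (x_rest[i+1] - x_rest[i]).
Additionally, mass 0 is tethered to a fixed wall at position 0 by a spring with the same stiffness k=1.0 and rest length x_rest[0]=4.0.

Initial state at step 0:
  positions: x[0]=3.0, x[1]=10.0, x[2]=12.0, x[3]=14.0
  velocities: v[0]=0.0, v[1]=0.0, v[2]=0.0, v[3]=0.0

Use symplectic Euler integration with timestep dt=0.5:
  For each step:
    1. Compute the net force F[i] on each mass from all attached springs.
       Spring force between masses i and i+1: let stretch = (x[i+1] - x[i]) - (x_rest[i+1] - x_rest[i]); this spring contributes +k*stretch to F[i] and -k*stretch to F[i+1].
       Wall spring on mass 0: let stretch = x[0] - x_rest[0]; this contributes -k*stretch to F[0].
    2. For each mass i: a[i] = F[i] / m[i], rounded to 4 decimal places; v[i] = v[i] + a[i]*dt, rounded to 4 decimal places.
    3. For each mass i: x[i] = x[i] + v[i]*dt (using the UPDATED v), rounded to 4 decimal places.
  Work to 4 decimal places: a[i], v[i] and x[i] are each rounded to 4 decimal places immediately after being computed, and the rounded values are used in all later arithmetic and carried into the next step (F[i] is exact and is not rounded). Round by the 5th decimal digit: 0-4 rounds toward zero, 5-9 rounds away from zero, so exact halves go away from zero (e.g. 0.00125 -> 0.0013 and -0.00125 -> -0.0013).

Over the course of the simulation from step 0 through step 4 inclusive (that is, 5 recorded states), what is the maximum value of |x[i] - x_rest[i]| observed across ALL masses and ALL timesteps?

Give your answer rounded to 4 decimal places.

Step 0: x=[3.0000 10.0000 12.0000 14.0000] v=[0.0000 0.0000 0.0000 0.0000]
Step 1: x=[3.5000 8.7500 12.0000 14.5000] v=[1.0000 -2.5000 0.0000 1.0000]
Step 2: x=[4.2188 7.0000 11.8125 15.3750] v=[1.4375 -3.5000 -0.3750 1.7500]
Step 3: x=[4.7579 5.7578 11.3125 16.3594] v=[1.0781 -2.4844 -1.0000 1.9688]
Step 4: x=[4.8272 5.6543 10.6856 17.0821] v=[0.1386 -0.2070 -1.2539 1.4454]
Max displacement = 2.3457

Answer: 2.3457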